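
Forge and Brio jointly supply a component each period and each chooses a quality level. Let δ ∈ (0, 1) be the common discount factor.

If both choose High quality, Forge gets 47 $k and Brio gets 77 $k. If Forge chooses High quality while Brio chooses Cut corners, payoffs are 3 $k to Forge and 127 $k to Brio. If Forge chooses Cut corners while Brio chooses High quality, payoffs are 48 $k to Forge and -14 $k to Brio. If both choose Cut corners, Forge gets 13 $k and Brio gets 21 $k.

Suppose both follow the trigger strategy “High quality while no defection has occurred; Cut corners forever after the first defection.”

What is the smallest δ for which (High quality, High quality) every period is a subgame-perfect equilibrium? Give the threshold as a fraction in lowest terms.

25/53

Forge's threshold: (48−47)/(48−13) = 1/35.
Brio's threshold: (127−77)/(127−21) = 25/53.
1/35 < 25/53, so Brio binds and δ* = 25/53.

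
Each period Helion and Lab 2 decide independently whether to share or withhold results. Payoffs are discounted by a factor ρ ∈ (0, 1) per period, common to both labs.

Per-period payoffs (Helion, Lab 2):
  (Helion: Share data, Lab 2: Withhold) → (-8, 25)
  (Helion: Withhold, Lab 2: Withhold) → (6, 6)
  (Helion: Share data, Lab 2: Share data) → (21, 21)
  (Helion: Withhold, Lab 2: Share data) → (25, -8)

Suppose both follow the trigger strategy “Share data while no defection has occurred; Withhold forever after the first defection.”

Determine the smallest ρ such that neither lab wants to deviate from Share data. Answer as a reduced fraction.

4/19

Under grim trigger the critical discount factor is (T−C)/(T−P) with T = 25, C = 21, P = 6.
ρ* = (25−21)/(25−6) = 4/19.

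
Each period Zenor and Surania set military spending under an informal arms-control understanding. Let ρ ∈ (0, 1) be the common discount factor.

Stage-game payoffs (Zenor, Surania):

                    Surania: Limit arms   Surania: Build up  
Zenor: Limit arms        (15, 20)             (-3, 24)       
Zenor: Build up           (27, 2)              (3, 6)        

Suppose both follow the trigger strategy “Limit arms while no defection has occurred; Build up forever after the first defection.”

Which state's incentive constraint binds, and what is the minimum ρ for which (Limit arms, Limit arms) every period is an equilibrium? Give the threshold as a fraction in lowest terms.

Zenor; ρ ≥ 1/2

Zenor's threshold: (27−15)/(27−3) = 1/2.
Surania's threshold: (24−20)/(24−6) = 2/9.
1/2 > 2/9, so Zenor binds and ρ* = 1/2.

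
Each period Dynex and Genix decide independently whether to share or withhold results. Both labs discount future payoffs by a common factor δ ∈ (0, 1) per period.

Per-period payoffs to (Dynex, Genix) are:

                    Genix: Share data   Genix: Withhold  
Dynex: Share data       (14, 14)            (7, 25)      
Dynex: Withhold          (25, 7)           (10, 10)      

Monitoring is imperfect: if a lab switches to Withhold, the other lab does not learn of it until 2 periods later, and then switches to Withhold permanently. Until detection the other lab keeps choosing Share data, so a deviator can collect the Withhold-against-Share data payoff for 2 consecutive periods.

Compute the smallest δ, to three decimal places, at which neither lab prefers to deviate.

Deviating for the 2 undetected periods gains 25−14 = 11 per period over cooperation, then loses 14−10 = 4 per period forever once punishment starts.
Gain: 11(1 + δ + … + δ^1); loss: 4·δ^2/(1−δ).
No profitable deviation ⇔ 11(1−δ^2) ≤ 4·δ^2, i.e. δ^2 ≥ 11/(11+4) = 11/15.
Hence δ ≥ (11/15)^(1/2) ≈ 0.856.

0.856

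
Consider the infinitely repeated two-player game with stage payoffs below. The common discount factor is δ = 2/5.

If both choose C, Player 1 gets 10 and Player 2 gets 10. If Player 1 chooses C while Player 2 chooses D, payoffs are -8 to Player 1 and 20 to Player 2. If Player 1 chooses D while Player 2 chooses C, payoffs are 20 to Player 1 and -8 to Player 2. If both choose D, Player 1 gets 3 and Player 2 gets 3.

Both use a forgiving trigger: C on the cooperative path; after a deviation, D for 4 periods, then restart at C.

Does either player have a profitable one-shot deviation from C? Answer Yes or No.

Yes

Comparing payoff streams over the 5 periods until play realigns: cooperate → 10(1+δ+…+δ^4); deviate → 20 + 3(δ+…+δ^4).
Cooperation is sustained iff (10−3)(δ+…+δ^4) ≥ 20−10.
δ+…+δ^4 = 2/5·(1−(2/5)^4)/(1−2/5) = 0.6496, and (20−10)/(10−3) = 1.4286.
0.6496 < 1.4286, so cooperation is not sustainable.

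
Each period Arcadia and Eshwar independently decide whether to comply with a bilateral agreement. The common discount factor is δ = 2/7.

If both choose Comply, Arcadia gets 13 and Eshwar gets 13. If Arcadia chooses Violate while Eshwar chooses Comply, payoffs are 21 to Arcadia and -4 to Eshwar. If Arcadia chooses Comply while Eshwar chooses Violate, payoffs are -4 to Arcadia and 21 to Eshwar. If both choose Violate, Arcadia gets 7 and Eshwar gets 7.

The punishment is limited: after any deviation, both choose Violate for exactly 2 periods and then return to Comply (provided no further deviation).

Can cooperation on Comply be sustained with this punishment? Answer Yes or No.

Comparing payoff streams over the 3 periods until play realigns: cooperate → 13(1+δ+…+δ^2); deviate → 21 + 7(δ+…+δ^2).
Cooperation is sustained iff (13−7)(δ+…+δ^2) ≥ 21−13.
δ+…+δ^2 = 2/7·(1−(2/7)^2)/(1−2/7) = 0.3673, and (21−13)/(13−7) = 1.3333.
0.3673 < 1.3333, so cooperation is not sustainable.

No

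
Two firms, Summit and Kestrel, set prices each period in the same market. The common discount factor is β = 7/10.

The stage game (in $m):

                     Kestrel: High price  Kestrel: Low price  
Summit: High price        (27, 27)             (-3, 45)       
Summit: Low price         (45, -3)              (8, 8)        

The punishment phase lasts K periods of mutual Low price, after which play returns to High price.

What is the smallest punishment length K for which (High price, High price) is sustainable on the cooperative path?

2

No profitable deviation requires (27−8)(β+…+β^K) ≥ 45−27, i.e. β+…+β^K ≥ 18/19 ≈ 0.9474.
With β = 7/10, the partial sums are K=1: 0.7000, K=2: 1.1900.
K = 2 is the first length at which the sum reaches 0.9474.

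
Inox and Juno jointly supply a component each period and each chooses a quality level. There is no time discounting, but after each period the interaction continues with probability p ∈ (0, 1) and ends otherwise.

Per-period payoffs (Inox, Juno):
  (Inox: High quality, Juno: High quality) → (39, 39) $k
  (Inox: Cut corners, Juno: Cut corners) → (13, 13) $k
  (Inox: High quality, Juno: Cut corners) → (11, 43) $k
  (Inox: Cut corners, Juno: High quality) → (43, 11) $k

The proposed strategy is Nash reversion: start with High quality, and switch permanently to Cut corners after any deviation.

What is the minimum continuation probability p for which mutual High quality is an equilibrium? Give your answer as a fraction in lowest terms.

With no time discounting, the continuation probability p plays the role of the discount factor.
Grim-trigger IC: 39/(1−p) ≥ 43 + 13p/(1−p) ⇒ p ≥ (43−39)/(43−13) = 2/15.

2/15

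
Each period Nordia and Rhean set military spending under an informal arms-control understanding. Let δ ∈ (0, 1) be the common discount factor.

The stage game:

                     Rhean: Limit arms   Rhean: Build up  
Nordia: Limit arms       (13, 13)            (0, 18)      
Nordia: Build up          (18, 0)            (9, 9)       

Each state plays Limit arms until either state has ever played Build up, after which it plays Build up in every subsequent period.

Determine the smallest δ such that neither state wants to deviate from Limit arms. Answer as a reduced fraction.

One-period gain from deviating is 18 − 13 = 5. The loss is 13 − 9 = 4 in every subsequent period, with present value 4·δ/(1−δ).
Deviation is unprofitable when 4·δ/(1−δ) ≥ 5, i.e. δ/(1−δ) ≥ 5/4.
Equivalently δ ≥ 5/(5+4) = 5/9.

5/9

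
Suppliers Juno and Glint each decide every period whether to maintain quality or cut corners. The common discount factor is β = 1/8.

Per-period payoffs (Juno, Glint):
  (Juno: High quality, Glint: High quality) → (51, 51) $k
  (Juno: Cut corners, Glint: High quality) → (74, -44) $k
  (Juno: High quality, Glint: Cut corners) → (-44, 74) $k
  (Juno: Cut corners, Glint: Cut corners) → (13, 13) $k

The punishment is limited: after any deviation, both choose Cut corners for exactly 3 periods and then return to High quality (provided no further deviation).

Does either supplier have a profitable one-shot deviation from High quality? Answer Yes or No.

A one-shot deviation gives 74 now, then 13 for 3 periods, then back to 51.
Gain from deviating: (74−51) today; loss: (51−13) in each of the next 3 periods.
No-deviation condition: (51−13)(β+…+β^3) ≥ 74−51, i.e. β+…+β^3 ≥ 23/38.
At β = 1/8: β+…+β^3 = 0.1426 < 0.6053.
So cooperation is not sustainable.

Yes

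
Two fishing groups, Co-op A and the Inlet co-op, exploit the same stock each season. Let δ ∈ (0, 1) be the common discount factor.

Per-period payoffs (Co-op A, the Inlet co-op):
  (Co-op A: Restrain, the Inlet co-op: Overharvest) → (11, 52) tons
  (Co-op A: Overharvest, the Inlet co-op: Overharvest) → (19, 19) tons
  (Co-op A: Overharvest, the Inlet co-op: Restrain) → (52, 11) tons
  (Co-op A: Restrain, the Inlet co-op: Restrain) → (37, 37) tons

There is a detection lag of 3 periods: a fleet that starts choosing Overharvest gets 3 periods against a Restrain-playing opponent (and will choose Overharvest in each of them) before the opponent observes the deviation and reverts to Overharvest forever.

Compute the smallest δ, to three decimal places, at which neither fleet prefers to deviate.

0.769

A deviator earns 52 for 3 periods, then 19 forever; cooperating earns 37 forever. Multiplying the IC by (1−δ):
37 ≥ 52(1−δ^3) + 19δ^3, so 33·δ^3 ≥ 15 and δ^3 ≥ 5/11.
δ ≥ (5/11)^(1/3) ≈ 0.769.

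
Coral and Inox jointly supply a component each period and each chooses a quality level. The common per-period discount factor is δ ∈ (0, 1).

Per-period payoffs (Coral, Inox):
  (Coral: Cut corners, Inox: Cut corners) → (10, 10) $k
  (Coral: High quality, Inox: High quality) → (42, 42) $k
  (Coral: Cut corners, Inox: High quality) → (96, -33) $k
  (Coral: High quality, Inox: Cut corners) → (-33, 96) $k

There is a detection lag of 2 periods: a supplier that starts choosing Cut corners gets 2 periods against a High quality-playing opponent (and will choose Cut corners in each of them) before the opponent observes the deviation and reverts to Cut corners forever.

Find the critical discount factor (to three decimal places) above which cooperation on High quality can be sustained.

A deviator earns 96 for 2 periods, then 10 forever; cooperating earns 42 forever. Multiplying the IC by (1−δ):
42 ≥ 96(1−δ^2) + 10δ^2, so 86·δ^2 ≥ 54 and δ^2 ≥ 27/43.
δ ≥ (27/43)^(1/2) ≈ 0.792.

0.792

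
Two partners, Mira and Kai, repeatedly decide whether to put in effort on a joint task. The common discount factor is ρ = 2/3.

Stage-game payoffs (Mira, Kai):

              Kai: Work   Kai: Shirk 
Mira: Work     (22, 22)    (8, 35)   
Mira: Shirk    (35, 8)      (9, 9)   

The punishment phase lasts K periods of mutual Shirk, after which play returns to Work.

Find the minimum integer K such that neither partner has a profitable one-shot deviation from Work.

No profitable deviation requires (22−9)(ρ+…+ρ^K) ≥ 35−22, i.e. ρ+…+ρ^K ≥ 1 ≈ 1.0000.
With ρ = 2/3, the partial sums are K=1: 0.6667, K=2: 1.1111.
K = 2 is the first length at which the sum reaches 1.0000.

2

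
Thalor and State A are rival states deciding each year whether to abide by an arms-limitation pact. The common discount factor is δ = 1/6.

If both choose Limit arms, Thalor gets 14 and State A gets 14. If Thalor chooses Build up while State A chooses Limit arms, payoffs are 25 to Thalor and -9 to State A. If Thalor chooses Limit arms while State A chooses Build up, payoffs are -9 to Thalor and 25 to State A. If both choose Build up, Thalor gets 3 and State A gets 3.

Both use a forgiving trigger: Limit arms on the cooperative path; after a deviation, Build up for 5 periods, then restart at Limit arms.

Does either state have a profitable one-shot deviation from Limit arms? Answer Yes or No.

IC: δ+…+δ^5 ≥ (25−14)/(14−3) = 1.
At δ = 1/6: partial sum = 0.2000 < 1.0000. Cooperation not sustainable.

Yes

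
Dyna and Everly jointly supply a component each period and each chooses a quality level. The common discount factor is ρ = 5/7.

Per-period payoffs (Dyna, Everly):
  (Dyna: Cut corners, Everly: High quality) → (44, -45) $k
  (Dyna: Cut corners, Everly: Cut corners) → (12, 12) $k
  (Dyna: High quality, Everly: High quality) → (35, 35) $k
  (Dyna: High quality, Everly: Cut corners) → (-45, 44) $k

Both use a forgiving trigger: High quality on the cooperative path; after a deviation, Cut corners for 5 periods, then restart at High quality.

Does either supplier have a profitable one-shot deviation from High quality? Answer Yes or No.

IC: ρ+…+ρ^5 ≥ (44−35)/(35−12) = 9/23.
At ρ = 5/7: partial sum = 2.0352 ≥ 0.3913. Cooperation sustainable.

No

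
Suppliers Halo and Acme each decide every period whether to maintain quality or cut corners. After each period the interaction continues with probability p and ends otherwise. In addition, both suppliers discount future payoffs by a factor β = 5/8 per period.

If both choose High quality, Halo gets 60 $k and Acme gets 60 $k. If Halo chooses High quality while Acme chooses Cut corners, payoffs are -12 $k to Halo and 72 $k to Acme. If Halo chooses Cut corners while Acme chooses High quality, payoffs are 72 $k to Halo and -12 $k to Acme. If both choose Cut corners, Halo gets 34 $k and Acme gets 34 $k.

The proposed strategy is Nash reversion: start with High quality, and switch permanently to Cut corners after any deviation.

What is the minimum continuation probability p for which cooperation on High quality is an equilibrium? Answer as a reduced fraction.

With continuation probability p and discount β, the effective per-period discount factor is βp.
Grim-trigger IC: βp ≥ (72−60)/(72−34) = 6/19.
So p ≥ (6/19)/(5/8) = 48/95.

48/95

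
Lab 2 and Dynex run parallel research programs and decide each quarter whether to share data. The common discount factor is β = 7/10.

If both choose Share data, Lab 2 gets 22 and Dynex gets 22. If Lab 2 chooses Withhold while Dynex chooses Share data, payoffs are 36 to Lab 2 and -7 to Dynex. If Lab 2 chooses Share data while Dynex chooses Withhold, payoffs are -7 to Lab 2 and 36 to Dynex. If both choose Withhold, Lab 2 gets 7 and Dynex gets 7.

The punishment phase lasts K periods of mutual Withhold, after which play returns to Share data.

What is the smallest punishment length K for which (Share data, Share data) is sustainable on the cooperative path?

2

No profitable deviation requires (22−7)(β+…+β^K) ≥ 36−22, i.e. β+…+β^K ≥ 14/15 ≈ 0.9333.
With β = 7/10, the partial sums are K=1: 0.7000, K=2: 1.1900.
K = 2 is the first length at which the sum reaches 0.9333.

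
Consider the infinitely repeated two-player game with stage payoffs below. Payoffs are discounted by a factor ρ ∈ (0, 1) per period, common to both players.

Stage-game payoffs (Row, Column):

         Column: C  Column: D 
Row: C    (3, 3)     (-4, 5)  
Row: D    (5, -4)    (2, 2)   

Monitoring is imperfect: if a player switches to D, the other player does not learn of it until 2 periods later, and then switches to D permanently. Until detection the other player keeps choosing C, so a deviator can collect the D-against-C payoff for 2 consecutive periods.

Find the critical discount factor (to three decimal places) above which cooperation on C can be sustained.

0.816

Deviating for the 2 undetected periods gains 5−3 = 2 per period over cooperation, then loses 3−2 = 1 per period forever once punishment starts.
Gain: 2(1 + ρ + … + ρ^1); loss: 1·ρ^2/(1−ρ).
No profitable deviation ⇔ 2(1−ρ^2) ≤ 1·ρ^2, i.e. ρ^2 ≥ 2/(2+1) = 2/3.
Hence ρ ≥ (2/3)^(1/2) ≈ 0.816.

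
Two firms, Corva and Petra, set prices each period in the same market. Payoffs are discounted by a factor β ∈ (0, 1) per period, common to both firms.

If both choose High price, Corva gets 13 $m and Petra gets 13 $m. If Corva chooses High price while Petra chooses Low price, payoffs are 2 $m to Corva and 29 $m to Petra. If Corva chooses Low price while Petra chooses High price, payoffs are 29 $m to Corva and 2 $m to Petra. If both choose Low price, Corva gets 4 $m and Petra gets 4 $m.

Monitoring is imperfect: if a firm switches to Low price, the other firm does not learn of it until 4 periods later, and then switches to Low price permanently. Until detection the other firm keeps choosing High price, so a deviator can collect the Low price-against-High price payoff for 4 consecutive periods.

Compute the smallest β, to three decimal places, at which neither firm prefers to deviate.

0.894

The best deviation is to choose Low price for all 4 undetected periods, earning 29 each, then 4 forever once detected.
Deviation value: 29(1−β^4)/(1−β) + 4β^4/(1−β); cooperation value: 13/(1−β).
IC: 13 ≥ 29(1−β^4) + 4β^4 = 29 − 25β^4.
So β^4 ≥ 16/25, giving β ≥ (16/25)^(1/4) ≈ 0.894.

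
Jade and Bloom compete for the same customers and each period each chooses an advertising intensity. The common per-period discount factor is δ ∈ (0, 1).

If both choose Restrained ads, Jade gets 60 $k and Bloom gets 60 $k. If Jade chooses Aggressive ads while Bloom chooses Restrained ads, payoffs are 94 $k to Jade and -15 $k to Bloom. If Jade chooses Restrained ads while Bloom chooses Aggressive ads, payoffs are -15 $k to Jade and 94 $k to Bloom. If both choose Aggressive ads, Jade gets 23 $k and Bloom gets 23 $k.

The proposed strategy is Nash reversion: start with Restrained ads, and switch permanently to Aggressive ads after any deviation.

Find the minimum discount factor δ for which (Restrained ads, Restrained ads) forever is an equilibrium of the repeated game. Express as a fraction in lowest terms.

Under grim trigger the critical discount factor is (T−C)/(T−P) with T = 94, C = 60, P = 23.
δ* = (94−60)/(94−23) = 34/71.

34/71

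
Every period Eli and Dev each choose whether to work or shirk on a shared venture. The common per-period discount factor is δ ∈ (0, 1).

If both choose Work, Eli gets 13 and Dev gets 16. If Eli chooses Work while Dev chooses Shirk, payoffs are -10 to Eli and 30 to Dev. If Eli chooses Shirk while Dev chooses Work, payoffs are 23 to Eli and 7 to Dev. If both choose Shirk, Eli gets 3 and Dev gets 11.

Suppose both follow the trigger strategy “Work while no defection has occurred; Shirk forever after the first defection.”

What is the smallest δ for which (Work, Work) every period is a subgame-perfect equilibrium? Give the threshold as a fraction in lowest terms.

14/19

For Eli: deviation gain 23−13 = 10, per-period punishment loss 13−3 = 10. IC gives δ ≥ 10/20 = 1/2.
For Dev: gain 14, loss 5 per period, so δ ≥ 14/19.
The tighter constraint is Dev's, so cooperation needs δ ≥ 14/19.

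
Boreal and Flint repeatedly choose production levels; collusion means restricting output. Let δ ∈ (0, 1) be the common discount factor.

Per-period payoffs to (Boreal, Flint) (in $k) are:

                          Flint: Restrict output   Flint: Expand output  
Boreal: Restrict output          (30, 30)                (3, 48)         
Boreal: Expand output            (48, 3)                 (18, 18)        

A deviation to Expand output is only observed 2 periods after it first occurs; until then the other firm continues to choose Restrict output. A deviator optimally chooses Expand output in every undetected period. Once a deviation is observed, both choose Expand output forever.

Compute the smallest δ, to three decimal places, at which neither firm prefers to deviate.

0.775

Deviating for the 2 undetected periods gains 48−30 = 18 per period over cooperation, then loses 30−18 = 12 per period forever once punishment starts.
Gain: 18(1 + δ + … + δ^1); loss: 12·δ^2/(1−δ).
No profitable deviation ⇔ 18(1−δ^2) ≤ 12·δ^2, i.e. δ^2 ≥ 18/(18+12) = 3/5.
Hence δ ≥ (3/5)^(1/2) ≈ 0.775.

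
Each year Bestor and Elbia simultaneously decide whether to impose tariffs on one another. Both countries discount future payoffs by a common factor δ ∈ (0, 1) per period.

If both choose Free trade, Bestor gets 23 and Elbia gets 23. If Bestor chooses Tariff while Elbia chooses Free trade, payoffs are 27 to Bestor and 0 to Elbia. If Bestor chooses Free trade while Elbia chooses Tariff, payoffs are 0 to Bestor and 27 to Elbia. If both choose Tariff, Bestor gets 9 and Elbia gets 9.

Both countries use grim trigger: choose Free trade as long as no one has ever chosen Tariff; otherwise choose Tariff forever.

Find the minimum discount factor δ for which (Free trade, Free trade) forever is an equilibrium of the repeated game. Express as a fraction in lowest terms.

2/9

23/(1−δ) ≥ 27 + 9δ/(1−δ)
23 ≥ 27 − 18δ
δ ≥ 4/18 = 2/9.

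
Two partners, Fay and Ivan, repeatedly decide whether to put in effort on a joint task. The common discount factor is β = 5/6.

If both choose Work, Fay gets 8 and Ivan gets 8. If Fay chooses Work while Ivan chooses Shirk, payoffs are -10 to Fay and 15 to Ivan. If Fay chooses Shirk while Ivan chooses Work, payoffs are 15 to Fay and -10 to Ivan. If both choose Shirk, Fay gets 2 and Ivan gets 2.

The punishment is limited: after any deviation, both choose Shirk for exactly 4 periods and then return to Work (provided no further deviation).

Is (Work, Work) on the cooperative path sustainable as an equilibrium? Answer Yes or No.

Yes

Comparing payoff streams over the 5 periods until play realigns: cooperate → 8(1+β+…+β^4); deviate → 15 + 2(β+…+β^4).
Cooperation is sustained iff (8−2)(β+…+β^4) ≥ 15−8.
β+…+β^4 = 5/6·(1−(5/6)^4)/(1−5/6) = 2.5887, and (15−8)/(8−2) = 1.1667.
2.5887 ≥ 1.1667, so cooperation is sustainable.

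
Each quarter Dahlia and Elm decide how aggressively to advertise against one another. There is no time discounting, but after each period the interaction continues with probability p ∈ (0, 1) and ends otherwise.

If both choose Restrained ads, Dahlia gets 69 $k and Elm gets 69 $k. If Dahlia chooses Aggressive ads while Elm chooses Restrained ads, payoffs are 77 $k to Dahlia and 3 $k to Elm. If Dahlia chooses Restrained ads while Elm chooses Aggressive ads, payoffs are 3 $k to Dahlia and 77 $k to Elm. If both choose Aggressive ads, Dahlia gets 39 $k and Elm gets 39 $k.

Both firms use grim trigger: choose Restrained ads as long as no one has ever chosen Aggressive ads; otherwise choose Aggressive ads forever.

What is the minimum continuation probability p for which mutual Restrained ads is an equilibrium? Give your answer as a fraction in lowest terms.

With no time discounting, the continuation probability p plays the role of the discount factor.
Grim-trigger IC: 69/(1−p) ≥ 77 + 39p/(1−p) ⇒ p ≥ (77−69)/(77−39) = 4/19.

4/19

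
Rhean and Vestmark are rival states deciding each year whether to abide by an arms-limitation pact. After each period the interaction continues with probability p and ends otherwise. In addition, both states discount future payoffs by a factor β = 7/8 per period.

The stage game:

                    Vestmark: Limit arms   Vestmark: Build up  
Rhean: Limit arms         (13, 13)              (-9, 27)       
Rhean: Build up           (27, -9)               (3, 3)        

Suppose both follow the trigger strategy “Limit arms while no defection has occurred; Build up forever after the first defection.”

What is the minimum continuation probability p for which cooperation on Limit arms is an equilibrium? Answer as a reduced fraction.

With continuation probability p and discount β, the effective per-period discount factor is βp.
Grim-trigger IC: βp ≥ (27−13)/(27−3) = 7/12.
So p ≥ (7/12)/(7/8) = 2/3.

2/3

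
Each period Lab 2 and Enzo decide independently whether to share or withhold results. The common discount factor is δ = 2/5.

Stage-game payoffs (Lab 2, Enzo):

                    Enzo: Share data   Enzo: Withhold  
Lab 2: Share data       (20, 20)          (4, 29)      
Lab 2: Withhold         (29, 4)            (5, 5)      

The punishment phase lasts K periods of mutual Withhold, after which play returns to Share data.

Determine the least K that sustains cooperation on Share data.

3

Need Σ_{k=1}^{K} δ^k ≥ (29−20)/(20−5) = 0.6000 at δ = 2/5.
At K = 2 the sum is 0.5600 < 0.6000; at K = 3 it is 0.6240 ≥ 0.6000.
So the minimum punishment length is K = 3.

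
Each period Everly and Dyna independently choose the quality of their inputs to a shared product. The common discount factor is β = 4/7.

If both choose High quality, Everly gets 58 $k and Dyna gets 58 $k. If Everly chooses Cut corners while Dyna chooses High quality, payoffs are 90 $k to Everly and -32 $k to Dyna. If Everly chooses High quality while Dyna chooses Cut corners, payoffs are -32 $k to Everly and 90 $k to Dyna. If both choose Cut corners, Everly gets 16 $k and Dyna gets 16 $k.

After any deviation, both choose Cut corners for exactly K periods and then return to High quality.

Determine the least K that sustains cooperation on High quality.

Need Σ_{k=1}^{K} β^k ≥ (90−58)/(58−16) = 0.7619 at β = 4/7.
At K = 1 the sum is 0.5714 < 0.7619; at K = 2 it is 0.8980 ≥ 0.7619.
So the minimum punishment length is K = 2.

2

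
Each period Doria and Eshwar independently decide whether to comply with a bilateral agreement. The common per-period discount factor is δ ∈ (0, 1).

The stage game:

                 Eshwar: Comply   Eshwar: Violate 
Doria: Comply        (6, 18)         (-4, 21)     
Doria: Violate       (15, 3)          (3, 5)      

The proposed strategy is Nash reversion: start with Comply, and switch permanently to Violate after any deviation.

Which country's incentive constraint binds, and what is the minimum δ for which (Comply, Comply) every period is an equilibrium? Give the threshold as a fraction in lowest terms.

Doria; δ ≥ 3/4

For Doria: deviation gain 15−6 = 9, per-period punishment loss 6−3 = 3. IC gives δ ≥ 9/12 = 3/4.
For Eshwar: gain 3, loss 13 per period, so δ ≥ 3/16.
The tighter constraint is Doria's, so cooperation needs δ ≥ 3/4.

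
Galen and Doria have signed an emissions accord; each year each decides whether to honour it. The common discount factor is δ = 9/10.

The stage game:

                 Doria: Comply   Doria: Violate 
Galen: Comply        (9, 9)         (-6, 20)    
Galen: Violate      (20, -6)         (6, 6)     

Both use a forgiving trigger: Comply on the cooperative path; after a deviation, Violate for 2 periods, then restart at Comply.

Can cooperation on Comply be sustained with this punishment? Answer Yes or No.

No

A one-shot deviation gives 20 now, then 6 for 2 periods, then back to 9.
Gain from deviating: (20−9) today; loss: (9−6) in each of the next 2 periods.
No-deviation condition: (9−6)(δ+…+δ^2) ≥ 20−9, i.e. δ+…+δ^2 ≥ 11/3.
At δ = 9/10: δ+…+δ^2 = 1.7100 < 3.6667.
So cooperation is not sustainable.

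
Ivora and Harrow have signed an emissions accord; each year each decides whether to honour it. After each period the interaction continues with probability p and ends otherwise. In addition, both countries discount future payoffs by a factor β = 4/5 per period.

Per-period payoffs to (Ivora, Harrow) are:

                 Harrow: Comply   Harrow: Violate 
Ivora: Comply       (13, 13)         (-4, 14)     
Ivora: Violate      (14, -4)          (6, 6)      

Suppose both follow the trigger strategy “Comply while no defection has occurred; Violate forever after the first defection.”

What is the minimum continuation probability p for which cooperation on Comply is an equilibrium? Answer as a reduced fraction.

5/32

Expected continuation weight on next period's payoff is β·p = 4/5·p, which plays the role of the discount factor.
Cooperation requires 4/5·p ≥ (14−13)/(14−6) = 1/8, hence p ≥ 5/32.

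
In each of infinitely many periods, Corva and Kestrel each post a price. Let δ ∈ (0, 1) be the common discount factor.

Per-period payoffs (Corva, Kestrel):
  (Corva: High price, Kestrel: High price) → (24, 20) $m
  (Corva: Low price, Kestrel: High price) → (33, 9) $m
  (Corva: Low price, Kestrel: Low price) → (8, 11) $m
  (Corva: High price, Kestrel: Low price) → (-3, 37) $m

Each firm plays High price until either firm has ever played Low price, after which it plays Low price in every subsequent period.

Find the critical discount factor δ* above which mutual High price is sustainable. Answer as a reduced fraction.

17/26

Corva's threshold: (33−24)/(33−8) = 9/25.
Kestrel's threshold: (37−20)/(37−11) = 17/26.
9/25 < 17/26, so Kestrel binds and δ* = 17/26.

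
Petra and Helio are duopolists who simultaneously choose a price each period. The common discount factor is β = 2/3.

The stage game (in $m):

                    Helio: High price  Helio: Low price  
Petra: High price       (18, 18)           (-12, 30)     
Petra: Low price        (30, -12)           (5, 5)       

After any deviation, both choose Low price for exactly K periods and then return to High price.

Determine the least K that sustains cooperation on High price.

No profitable deviation requires (18−5)(β+…+β^K) ≥ 30−18, i.e. β+…+β^K ≥ 12/13 ≈ 0.9231.
With β = 2/3, the partial sums are K=1: 0.6667, K=2: 1.1111.
K = 2 is the first length at which the sum reaches 0.9231.

2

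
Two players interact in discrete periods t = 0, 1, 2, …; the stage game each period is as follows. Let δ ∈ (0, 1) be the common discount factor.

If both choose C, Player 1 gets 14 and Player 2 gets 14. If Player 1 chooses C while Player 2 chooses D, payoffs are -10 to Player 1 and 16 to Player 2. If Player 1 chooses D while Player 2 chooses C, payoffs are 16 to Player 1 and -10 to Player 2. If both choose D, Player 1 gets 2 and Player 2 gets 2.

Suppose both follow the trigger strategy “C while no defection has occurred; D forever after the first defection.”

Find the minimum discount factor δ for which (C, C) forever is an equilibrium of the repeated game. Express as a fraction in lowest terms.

1/7

14/(1−δ) ≥ 16 + 2δ/(1−δ)
14 ≥ 16 − 14δ
δ ≥ 2/14 = 1/7.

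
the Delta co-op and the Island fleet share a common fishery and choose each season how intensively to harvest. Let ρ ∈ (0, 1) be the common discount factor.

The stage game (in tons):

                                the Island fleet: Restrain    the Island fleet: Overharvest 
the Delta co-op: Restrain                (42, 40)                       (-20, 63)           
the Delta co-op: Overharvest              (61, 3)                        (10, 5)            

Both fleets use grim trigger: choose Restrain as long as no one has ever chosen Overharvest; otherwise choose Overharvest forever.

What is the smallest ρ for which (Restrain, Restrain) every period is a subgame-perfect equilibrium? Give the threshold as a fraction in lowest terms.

the Delta co-op's threshold: (61−42)/(61−10) = 19/51.
the Island fleet's threshold: (63−40)/(63−5) = 23/58.
19/51 < 23/58, so the Island fleet binds and ρ* = 23/58.

23/58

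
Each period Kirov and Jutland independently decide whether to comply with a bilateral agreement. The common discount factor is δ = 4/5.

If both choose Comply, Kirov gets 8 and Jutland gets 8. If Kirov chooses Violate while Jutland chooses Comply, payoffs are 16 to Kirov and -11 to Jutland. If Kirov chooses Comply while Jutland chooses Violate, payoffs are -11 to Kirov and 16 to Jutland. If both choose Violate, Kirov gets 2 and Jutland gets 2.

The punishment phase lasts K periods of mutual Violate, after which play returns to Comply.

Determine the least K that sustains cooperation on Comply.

Need Σ_{k=1}^{K} δ^k ≥ (16−8)/(8−2) = 1.3333 at δ = 4/5.
At K = 1 the sum is 0.8000 < 1.3333; at K = 2 it is 1.4400 ≥ 1.3333.
So the minimum punishment length is K = 2.

2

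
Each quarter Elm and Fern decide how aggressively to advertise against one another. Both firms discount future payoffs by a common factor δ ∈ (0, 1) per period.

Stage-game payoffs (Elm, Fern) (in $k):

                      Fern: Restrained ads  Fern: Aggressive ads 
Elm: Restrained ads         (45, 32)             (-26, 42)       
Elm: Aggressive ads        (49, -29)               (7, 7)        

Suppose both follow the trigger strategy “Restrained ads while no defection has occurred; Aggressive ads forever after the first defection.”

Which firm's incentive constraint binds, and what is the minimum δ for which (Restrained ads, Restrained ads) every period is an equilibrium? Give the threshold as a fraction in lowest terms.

Fern; δ ≥ 2/7

For Elm: deviation gain 49−45 = 4, per-period punishment loss 45−7 = 38. IC gives δ ≥ 4/42 = 2/21.
For Fern: gain 10, loss 25 per period, so δ ≥ 10/35 = 2/7.
The tighter constraint is Fern's, so cooperation needs δ ≥ 2/7.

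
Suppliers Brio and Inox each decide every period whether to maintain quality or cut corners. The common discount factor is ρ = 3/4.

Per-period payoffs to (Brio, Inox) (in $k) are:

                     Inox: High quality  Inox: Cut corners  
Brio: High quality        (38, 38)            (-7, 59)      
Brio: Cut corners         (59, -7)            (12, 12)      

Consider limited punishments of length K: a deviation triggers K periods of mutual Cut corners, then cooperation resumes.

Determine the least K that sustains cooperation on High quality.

2

IC: ρ(1−ρ^K)/(1−ρ) ≥ (59−38)/(38−12) = 21/26.
With ρ = 3/4: need 1 − ρ^K ≥ 21/26·(1−3/4)/(3/4), i.e. ρ^K ≤ 0.7308.
Since (3/4)^1 = 0.7500 and (3/4)^2 = 0.5625, the smallest such K is 2.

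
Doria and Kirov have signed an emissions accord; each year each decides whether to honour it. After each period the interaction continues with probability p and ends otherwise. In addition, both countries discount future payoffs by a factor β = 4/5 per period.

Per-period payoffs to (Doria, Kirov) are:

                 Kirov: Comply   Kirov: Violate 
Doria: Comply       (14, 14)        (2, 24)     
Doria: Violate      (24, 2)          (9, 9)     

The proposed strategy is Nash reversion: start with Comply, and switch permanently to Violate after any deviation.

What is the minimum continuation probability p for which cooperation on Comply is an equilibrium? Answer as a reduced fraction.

5/6

With continuation probability p and discount β, the effective per-period discount factor is βp.
Grim-trigger IC: βp ≥ (24−14)/(24−9) = 2/3.
So p ≥ (2/3)/(4/5) = 5/6.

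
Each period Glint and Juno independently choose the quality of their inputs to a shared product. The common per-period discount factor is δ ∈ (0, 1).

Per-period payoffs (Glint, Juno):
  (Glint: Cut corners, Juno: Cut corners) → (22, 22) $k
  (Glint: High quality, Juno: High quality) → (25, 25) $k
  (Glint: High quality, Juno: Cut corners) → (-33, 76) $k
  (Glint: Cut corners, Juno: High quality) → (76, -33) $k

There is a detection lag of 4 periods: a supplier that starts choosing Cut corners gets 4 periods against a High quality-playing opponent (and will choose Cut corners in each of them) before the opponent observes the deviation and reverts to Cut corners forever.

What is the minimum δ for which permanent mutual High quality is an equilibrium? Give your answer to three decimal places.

Deviating for the 4 undetected periods gains 76−25 = 51 per period over cooperation, then loses 25−22 = 3 per period forever once punishment starts.
Gain: 51(1 + δ + … + δ^3); loss: 3·δ^4/(1−δ).
No profitable deviation ⇔ 51(1−δ^4) ≤ 3·δ^4, i.e. δ^4 ≥ 51/(51+3) = 17/18.
Hence δ ≥ (17/18)^(1/4) ≈ 0.986.

0.986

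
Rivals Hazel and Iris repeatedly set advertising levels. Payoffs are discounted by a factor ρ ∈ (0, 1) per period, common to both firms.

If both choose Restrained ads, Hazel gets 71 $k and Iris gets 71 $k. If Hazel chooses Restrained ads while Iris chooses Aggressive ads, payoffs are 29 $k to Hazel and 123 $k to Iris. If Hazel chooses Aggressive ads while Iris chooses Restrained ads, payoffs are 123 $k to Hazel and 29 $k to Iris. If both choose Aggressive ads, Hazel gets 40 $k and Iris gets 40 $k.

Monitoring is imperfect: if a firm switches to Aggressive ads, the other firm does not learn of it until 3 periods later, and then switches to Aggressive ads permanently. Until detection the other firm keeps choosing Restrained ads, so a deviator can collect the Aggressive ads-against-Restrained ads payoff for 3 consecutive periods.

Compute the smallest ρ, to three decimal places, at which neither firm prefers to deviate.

The best deviation is to choose Aggressive ads for all 3 undetected periods, earning 123 each, then 40 forever once detected.
Deviation value: 123(1−ρ^3)/(1−ρ) + 40ρ^3/(1−ρ); cooperation value: 71/(1−ρ).
IC: 71 ≥ 123(1−ρ^3) + 40ρ^3 = 123 − 83ρ^3.
So ρ^3 ≥ 52/83, giving ρ ≥ (52/83)^(1/3) ≈ 0.856.

0.856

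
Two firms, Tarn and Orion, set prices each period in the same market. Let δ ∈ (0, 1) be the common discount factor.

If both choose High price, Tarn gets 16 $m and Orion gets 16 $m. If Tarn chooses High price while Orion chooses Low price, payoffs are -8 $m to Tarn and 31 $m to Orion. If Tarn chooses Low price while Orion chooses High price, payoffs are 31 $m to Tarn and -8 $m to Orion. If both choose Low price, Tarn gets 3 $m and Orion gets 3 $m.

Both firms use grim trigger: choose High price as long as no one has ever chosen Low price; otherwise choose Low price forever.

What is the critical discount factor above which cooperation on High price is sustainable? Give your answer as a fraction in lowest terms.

15/28

Cooperation forever yields 16 each period: 16/(1−δ).
Deviating yields 31 once, then 3 forever: 31 + 3δ/(1−δ).
No profitable deviation requires 16/(1−δ) ≥ 31 + 3δ/(1−δ).
Multiplying by (1−δ): 16 ≥ 31(1−δ) + 3δ = 31 − 28δ.
So 28δ ≥ 15, i.e. δ ≥ 15/28.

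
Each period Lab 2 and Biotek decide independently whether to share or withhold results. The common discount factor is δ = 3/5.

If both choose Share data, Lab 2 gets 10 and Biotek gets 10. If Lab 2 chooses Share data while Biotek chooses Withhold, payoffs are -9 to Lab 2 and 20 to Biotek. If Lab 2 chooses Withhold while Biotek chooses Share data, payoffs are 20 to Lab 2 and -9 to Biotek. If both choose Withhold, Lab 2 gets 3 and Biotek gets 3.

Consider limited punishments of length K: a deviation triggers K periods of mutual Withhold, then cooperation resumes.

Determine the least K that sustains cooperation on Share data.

6

No profitable deviation requires (10−3)(δ+…+δ^K) ≥ 20−10, i.e. δ+…+δ^K ≥ 10/7 ≈ 1.4286.
With δ = 3/5, the partial sums are K=1: 0.6000, K=2: 0.9600, K=3: 1.1760, K=4: 1.3056, K=5: 1.3834, K=6: 1.4300.
K = 6 is the first length at which the sum reaches 1.4286.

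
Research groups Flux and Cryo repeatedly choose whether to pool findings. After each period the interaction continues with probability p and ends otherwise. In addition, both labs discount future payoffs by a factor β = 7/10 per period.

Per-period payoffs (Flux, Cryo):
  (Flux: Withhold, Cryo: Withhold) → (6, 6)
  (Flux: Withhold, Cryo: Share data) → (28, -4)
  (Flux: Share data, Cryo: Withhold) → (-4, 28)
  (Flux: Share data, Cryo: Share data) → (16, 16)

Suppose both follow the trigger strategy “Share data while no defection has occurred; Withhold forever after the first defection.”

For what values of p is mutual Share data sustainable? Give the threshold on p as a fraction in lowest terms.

Expected continuation weight on next period's payoff is β·p = 7/10·p, which plays the role of the discount factor.
Cooperation requires 7/10·p ≥ (28−16)/(28−6) = 6/11, hence p ≥ 60/77.

60/77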